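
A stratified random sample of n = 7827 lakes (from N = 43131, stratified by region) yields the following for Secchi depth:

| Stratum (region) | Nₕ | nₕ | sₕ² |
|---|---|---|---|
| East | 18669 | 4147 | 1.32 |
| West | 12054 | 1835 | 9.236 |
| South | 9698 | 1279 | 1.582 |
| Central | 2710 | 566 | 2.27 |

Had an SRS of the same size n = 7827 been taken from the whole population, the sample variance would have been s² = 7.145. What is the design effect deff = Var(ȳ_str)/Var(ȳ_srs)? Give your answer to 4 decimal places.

Var(ȳ_str) = Σ Wₕ²(1−fₕ)sₕ²/nₕ with Wₕ = Nₕ/43131:
  East: (18669/43131)²·(1−4147/18669)·1.32/4147 = 4.6388286 × 10^-5
  West: (12054/43131)²·(1−1835/12054)·9.236/1835 = 3.3327934 × 10^-4
  South: (9698/43131)²·(1−1279/9698)·1.582/1279 = 5.4287466 × 10^-5
  Central: (2710/43131)²·(1−566/2710)·2.27/566 = 1.2526347 × 10^-5
  → Var(ȳ_str) = 4.4648144 × 10^-4.
Var(ȳ_srs) = (1 − 7827/43131)·7.145/7827 = 7.4720761 × 10^-4.
deff = (4.4648144 × 10^-4) / (7.4720761 × 10^-4) = 0.5975.

0.5975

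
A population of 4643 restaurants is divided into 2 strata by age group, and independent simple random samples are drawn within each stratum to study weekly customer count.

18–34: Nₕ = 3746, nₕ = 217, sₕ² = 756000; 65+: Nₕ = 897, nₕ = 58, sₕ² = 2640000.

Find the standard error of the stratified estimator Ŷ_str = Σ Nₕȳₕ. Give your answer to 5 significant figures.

Var(Ŷ_str) = Σₕ Nₕ²(1 − fₕ)sₕ²/nₕ.
18–34: 3746²·(1 − 217/3746)·756000/217 = 4.6055499 × 10^10.
65+: 897²·(1 − 58/897)·2640000/58 = 3.4255502 × 10^10.
Sum = 8.0311001 × 10^10.
SE = √(8.0311001 × 10^10) = 283390.

283390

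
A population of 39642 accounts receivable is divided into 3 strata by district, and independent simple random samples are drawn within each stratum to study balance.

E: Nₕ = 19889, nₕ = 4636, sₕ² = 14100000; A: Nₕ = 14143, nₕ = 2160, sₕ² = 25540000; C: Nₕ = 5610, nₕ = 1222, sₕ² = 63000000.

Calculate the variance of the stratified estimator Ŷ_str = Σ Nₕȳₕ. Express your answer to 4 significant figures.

Var(Ŷ_str) = Σₕ Nₕ²(1 − fₕ)sₕ²/nₕ.
E: 19889²·(1 − 4636/19889)·14100000/4636 = 9.226647 × 10^11.
A: 14143²·(1 − 2160/14143)·25540000/2160 = 2.0038917 × 10^12.
C: 5610²·(1 − 1222/5610)·63000000/1222 = 1.2691087 × 10^12.
Sum = 4.1956651 × 10^12.

4.196 × 10^12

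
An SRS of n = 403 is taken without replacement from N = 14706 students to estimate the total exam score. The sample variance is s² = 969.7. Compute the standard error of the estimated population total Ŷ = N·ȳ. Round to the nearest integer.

Var(Ŷ) = N²·Var(ȳ) = N²·(1 − n/N)·s²/n.
f = 403/14706 = 0.02740378; Var(ȳ) = 0.97259622·969.7/403 = 2.3402644.
Var(Ŷ) = 14706² · 2.3402644 = 5.0612064 × 10^8.
SE(Ŷ) = √(5.0612064 × 10^8) = 22497.

22497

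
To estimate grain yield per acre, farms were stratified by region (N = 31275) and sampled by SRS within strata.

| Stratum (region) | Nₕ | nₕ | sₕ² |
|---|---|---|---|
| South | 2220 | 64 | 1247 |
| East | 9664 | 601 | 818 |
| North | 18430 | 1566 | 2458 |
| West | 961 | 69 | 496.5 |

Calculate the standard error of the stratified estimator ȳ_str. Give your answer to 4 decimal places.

0.8499

Var(ȳ_str) = Σₕ Wₕ²(1 − fₕ)sₕ²/nₕ with Wₕ = Nₕ/N, N = 31275.
South: Wₕ = 0.07098321; term = 0.07098321²·(1 − 0.02882883)·1247/64 = 0.095344045.
East: Wₕ = 0.30900080; term = 0.30900080²·(1 − 0.06218957)·818/601 = 0.12187457.
North: Wₕ = 0.58928857; term = 0.58928857²·(1 − 0.08497016)·2458/1566 = 0.49874828.
West: Wₕ = 0.03072742; term = 0.03072742²·(1 − 0.07180021)·496.5/69 = 0.0063061423.
Sum = 0.72227304.
SE = √(0.72227304) = 0.8499.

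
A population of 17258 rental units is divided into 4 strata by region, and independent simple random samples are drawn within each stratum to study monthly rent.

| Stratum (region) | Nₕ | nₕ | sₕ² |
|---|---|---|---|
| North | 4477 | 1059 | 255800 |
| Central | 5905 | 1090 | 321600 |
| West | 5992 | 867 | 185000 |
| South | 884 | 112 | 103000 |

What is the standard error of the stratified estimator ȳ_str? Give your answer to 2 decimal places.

8.04

Var(ȳ_str) = Σₕ Wₕ²(1 − fₕ)sₕ²/nₕ with Wₕ = Nₕ/N, N = 17258.
North: Wₕ = 0.25941592; term = 0.25941592²·(1 − 0.23654233)·255800/1059 = 12.410315.
Central: Wₕ = 0.34216016; term = 0.34216016²·(1 − 0.18458933)·321600/1090 = 28.165976.
West: Wₕ = 0.34720130; term = 0.34720130²·(1 − 0.14469292)·185000/867 = 22.000744.
South: Wₕ = 0.05122262; term = 0.05122262²·(1 − 0.12669683)·103000/112 = 2.1072101.
Sum = 64.684245.
SE = √(64.684245) = 8.04.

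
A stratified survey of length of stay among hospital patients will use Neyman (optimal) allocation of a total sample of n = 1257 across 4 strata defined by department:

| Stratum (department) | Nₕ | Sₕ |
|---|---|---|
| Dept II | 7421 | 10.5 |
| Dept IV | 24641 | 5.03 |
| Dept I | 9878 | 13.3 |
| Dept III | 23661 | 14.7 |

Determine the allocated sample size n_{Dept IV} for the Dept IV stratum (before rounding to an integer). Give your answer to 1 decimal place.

Neyman allocation: nₕ = n·NₕSₕ / Σⱼ NⱼSⱼ.
Σ NⱼSⱼ = 7421·10.5 + 24641·5.03 + 9878·13.3 + 23661·14.7 = 681058.83.
n_{Dept IV} = 1257·24641·5.03 / 681058.83 = 228.8.

228.8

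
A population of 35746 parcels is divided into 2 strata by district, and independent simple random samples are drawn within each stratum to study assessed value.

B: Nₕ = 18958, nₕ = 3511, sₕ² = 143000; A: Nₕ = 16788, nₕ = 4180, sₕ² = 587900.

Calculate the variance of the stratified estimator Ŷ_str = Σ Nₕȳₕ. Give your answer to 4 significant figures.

Var(Ŷ_str) = Σₕ Nₕ²(1 − fₕ)sₕ²/nₕ.
B: 18958²·(1 − 3511/18958)·143000/3511 = 1.1927293 × 10^10.
A: 16788²·(1 − 4180/16788)·587900/4180 = 2.9769555 × 10^10.
Sum = 4.1696848 × 10^10.

4.170 × 10^10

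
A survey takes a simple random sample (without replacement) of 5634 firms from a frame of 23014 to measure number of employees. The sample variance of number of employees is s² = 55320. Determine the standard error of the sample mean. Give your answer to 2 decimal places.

Under SRS without replacement, Var(ȳ) = (1 − f)·s²/n with f = n/N = 5634/23014 = 0.24480751.
Var(ȳ) = (1 − 0.24480751)·55320/5634 = 0.75519249·9.8189563 = 7.4152021.
SE(ȳ) = √(7.4152021) = 2.72.

2.72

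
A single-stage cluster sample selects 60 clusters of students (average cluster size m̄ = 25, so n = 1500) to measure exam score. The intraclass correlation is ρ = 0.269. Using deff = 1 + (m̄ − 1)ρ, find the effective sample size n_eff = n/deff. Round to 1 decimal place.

deff = 1 + (25 − 1)·0.269 = 1 + 6.456 = 7.456.
n_eff = 1500 / 7.456 = 201.2.

201.2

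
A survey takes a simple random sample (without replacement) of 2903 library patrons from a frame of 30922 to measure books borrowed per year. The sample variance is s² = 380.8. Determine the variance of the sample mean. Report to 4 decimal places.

Under SRS without replacement, Var(ȳ) = (1 − f)·s²/n with f = n/N = 2903/30922 = 0.09388138.
Var(ȳ) = (1 − 0.09388138)·380.8/2903 = 0.90611862·0.13117465 = 0.11885979.

0.1189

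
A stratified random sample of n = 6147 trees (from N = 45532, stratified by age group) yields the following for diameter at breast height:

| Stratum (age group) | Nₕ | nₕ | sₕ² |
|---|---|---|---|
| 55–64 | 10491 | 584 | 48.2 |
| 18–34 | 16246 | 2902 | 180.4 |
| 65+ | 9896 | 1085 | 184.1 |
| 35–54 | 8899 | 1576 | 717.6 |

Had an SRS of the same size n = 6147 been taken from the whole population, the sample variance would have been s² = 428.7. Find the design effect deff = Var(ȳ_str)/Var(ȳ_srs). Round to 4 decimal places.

0.5319

Var(ȳ_str) = Σ Wₕ²(1−fₕ)sₕ²/nₕ with Wₕ = Nₕ/45532:
  55–64: (10491/45532)²·(1−584/10491)·48.2/584 = 0.0041377075
  18–34: (16246/45532)²·(1−2902/16246)·180.4/2902 = 0.0065003711
  65+: (9896/45532)²·(1−1085/9896)·184.1/1085 = 0.0071363392
  35–54: (8899/45532)²·(1−1576/8899)·717.6/1576 = 0.014312747
  → Var(ȳ_str) = 0.032087165.
Var(ȳ_srs) = (1 − 6147/45532)·428.7/6147 = 0.060325981.
deff = 0.032087165 / 0.060325981 = 0.5319.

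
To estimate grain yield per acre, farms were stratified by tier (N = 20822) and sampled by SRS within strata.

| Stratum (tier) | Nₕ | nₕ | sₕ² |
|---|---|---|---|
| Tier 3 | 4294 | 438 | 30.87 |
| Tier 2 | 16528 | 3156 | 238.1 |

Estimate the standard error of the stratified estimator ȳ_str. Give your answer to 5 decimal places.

Var(ȳ_str) = Σₕ Wₕ²(1 − fₕ)sₕ²/nₕ with Wₕ = Nₕ/N, N = 20822.
Tier 3: Wₕ = 0.20622419; term = 0.20622419²·(1 − 0.10200279)·30.87/438 = 0.0026916383.
Tier 2: Wₕ = 0.79377581; term = 0.79377581²·(1 − 0.19094869)·238.1/3156 = 0.038458664.
Sum = 0.041150302.
SE = √(0.041150302) = 0.20286.

0.20286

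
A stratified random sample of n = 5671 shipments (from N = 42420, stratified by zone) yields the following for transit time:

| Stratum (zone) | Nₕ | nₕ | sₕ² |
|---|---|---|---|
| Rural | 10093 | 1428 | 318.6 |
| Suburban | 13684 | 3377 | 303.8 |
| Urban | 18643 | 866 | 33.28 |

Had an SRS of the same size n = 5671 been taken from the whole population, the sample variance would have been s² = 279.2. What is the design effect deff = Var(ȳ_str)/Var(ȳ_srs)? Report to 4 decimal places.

Var(ȳ_str) = Σ Wₕ²(1−fₕ)sₕ²/nₕ with Wₕ = Nₕ/42420:
  Rural: (10093/42420)²·(1−1428/10093)·318.6/1428 = 0.01084339
  Suburban: (13684/42420)²·(1−3377/13684)·303.8/3377 = 0.0070511625
  Urban: (18643/42420)²·(1−866/18643)·33.28/866 = 0.0070778013
  → Var(ȳ_str) = 0.024972354.
Var(ȳ_srs) = (1 − 5671/42420)·279.2/5671 = 0.042651138.
deff = 0.024972354 / 0.042651138 = 0.5855.

0.5855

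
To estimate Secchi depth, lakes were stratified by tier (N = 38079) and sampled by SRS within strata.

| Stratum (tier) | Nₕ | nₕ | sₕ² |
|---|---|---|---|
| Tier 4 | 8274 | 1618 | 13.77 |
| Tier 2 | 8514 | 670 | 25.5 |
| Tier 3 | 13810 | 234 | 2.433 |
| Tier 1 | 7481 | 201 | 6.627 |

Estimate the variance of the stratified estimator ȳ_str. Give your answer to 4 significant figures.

0.004659

Var(ȳ_str) = Σₕ Wₕ²(1 − fₕ)sₕ²/nₕ with Wₕ = Nₕ/N, N = 38079.
Tier 4: Wₕ = 0.21728512; term = 0.21728512²·(1 − 0.19555233)·13.77/1618 = 3.2323113 × 10^-4.
Tier 2: Wₕ = 0.22358780; term = 0.22358780²·(1 − 0.07869392)·25.5/670 = 0.0017529339.
Tier 3: Wₕ = 0.36266709; term = 0.36266709²·(1 − 0.01694424)·2.433/234 = 0.0013443758.
Tier 1: Wₕ = 0.19645999; term = 0.19645999²·(1 − 0.02686807)·6.627/201 = 0.0012383428.
Sum = 0.0046588836.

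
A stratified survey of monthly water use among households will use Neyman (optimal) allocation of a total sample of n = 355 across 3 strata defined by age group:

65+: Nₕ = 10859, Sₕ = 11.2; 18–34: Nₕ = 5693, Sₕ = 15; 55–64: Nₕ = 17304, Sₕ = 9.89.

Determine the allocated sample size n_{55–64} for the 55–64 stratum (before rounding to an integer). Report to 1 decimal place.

Neyman allocation: nₕ = n·NₕSₕ / Σⱼ NⱼSⱼ.
Σ NⱼSⱼ = 10859·11.2 + 5693·15 + 17304·9.89 = 378152.36.
n_{55–64} = 355·17304·9.89 / 378152.36 = 160.7.

160.7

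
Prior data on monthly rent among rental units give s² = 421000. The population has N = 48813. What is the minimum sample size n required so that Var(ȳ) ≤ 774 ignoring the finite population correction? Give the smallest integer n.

Without fpc, n₀ = s²/D = 421000/774 = 543.9276.
Rounding up, n = 544.

544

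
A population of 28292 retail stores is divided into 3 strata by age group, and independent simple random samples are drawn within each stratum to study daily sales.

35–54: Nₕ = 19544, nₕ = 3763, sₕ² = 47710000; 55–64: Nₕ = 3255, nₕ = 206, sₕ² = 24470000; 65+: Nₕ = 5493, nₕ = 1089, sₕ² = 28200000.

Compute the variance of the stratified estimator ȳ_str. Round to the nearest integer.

7141

Var(ȳ_str) = Σₕ Wₕ²(1 − fₕ)sₕ²/nₕ with Wₕ = Nₕ/N, N = 28292.
35–54: Wₕ = 0.69079598; term = 0.69079598²·(1 − 0.19253991)·47710000/3763 = 4885.3521.
55–64: Wₕ = 0.11505019; term = 0.11505019²·(1 − 0.06328725)·24470000/206 = 1472.8139.
65+: Wₕ = 0.19415382; term = 0.19415382²·(1 − 0.19825232)·28200000/1089 = 782.61981.
Sum = 7140.7858.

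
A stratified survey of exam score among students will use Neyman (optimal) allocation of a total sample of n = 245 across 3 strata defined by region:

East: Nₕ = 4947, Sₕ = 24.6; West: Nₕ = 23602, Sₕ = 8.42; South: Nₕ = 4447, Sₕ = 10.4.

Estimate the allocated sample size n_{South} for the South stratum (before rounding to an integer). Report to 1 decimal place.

Neyman allocation: nₕ = n·NₕSₕ / Σⱼ NⱼSⱼ.
Σ NⱼSⱼ = 4947·24.6 + 23602·8.42 + 4447·10.4 = 366673.84.
n_{South} = 245·4447·10.4 / 366673.84 = 30.9.

30.9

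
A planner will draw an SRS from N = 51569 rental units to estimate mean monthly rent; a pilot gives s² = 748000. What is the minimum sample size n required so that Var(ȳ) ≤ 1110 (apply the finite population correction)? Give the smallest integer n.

Without fpc, n₀ = s²/D = 748000/1110 = 673.8739.
With fpc, (1 − n/N)·s²/n ≤ D requires n ≥ n₀/(1 + n₀/N) = 673.8739/(1 + 673.8739/51569) = 665.1817.
Rounding up, n = 666.

666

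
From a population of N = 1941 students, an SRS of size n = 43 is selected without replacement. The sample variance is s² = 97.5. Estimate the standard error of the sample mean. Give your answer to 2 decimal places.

Under SRS without replacement, Var(ȳ) = (1 − f)·s²/n with f = n/N = 43/1941 = 0.02215353.
Var(ȳ) = (1 − 0.02215353)·97.5/43 = 0.97784647·2.2674419 = 2.21721.
SE(ȳ) = √(2.21721) = 1.49.

1.49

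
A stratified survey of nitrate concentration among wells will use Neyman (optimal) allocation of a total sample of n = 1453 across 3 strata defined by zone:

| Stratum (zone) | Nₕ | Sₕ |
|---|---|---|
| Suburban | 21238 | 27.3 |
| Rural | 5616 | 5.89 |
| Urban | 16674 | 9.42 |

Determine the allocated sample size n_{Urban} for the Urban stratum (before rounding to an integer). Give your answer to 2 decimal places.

296.41

Neyman allocation: nₕ = n·NₕSₕ / Σⱼ NⱼSⱼ.
Σ NⱼSⱼ = 21238·27.3 + 5616·5.89 + 16674·9.42 = 769944.72.
n_{Urban} = 1453·16674·9.42 / 769944.72 = 296.41.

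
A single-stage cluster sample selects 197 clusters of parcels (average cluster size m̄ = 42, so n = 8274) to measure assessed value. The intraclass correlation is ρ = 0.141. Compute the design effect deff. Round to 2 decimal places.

deff = 1 + (42 − 1)·0.141 = 1 + 5.781 = 6.781.

6.78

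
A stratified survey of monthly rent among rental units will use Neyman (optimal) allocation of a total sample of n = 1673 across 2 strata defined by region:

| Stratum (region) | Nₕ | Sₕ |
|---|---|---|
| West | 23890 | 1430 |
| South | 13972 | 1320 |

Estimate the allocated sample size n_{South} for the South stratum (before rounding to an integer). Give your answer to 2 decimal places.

586.54

Neyman allocation: nₕ = n·NₕSₕ / Σⱼ NⱼSⱼ.
Σ NⱼSⱼ = 23890·1430 + 13972·1320 = 5.260574 × 10^7.
n_{South} = 1673·13972·1320 / (5.260574 × 10^7) = 586.54.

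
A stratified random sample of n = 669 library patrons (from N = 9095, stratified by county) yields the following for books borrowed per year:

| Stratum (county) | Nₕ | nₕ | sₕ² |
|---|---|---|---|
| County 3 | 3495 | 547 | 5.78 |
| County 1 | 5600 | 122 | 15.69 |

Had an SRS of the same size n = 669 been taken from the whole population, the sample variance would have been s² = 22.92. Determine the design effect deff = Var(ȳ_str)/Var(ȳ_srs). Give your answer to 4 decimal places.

1.5441

Var(ȳ_str) = Σ Wₕ²(1−fₕ)sₕ²/nₕ with Wₕ = Nₕ/9095:
  County 3: (3495/9095)²·(1−547/3495)·5.78/547 = 0.0013161633
  County 1: (5600/9095)²·(1−122/5600)·15.69/122 = 0.047694441
  → Var(ȳ_str) = 0.049010604.
Var(ȳ_srs) = (1 − 669/9095)·22.92/669 = 0.031740024.
deff = 0.049010604 / 0.031740024 = 1.5441.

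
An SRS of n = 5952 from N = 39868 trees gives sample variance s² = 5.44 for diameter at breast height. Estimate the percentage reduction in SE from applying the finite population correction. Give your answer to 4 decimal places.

f = n/N = 5952/39868 = 0.14929267.
SE_no-fpc = √(s²/n) = 0.030232077; SE_fpc = √((1−f)s²/n) = 0.027884193.
Ratio = √(1−f) = 0.92233797. Reduction = 100·(1 − 0.92233797) = 7.7662%.

7.7662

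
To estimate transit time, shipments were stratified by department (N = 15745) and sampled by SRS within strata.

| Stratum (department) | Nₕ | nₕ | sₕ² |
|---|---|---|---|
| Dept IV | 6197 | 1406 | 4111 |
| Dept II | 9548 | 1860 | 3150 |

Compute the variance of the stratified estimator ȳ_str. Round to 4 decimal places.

0.8516

Var(ȳ_str) = Σₕ Wₕ²(1 − fₕ)sₕ²/nₕ with Wₕ = Nₕ/N, N = 15745.
Dept IV: Wₕ = 0.39358527; term = 0.39358527²·(1 − 0.22688398)·4111/1406 = 0.35017448.
Dept II: Wₕ = 0.60641473; term = 0.60641473²·(1 − 0.19480519)·3150/1860 = 0.50146204.
Sum = 0.85163652.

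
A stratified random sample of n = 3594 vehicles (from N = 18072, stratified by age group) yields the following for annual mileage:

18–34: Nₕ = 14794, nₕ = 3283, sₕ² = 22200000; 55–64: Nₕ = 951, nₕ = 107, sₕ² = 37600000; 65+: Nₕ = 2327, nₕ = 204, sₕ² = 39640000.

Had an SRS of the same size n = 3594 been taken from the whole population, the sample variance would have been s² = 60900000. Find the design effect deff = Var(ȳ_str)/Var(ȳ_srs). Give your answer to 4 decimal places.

Var(ȳ_str) = Σ Wₕ²(1−fₕ)sₕ²/nₕ with Wₕ = Nₕ/18072:
  18–34: (14794/18072)²·(1−3283/14794)·22200000/3283 = 3525.8865
  55–64: (951/18072)²·(1−107/951)·37600000/107 = 863.6039
  65+: (2327/18072)²·(1−204/2327)·39640000/204 = 2939.256
  → Var(ȳ_str) = 7328.7464.
Var(ȳ_srs) = (1 − 3594/18072)·60900000/3594 = 13575.054.
deff = 7328.7464 / 13575.054 = 0.5399.

0.5399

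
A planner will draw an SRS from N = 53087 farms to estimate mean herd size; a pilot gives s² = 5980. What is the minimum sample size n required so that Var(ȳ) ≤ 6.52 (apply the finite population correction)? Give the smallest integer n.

902

Without fpc, n₀ = s²/D = 5980/6.52 = 917.1779.
With fpc, (1 − n/N)·s²/n ≤ D requires n ≥ n₀/(1 + n₀/N) = 917.1779/(1 + 917.1779/53087) = 901.6010.
Rounding up, n = 902.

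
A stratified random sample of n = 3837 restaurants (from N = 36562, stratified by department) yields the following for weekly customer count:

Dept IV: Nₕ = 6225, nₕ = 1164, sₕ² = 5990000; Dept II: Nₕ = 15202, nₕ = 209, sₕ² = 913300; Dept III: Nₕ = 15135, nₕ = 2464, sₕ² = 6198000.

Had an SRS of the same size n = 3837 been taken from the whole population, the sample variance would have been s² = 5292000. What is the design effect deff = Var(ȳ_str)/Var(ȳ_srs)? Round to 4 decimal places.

Var(ȳ_str) = Σ Wₕ²(1−fₕ)sₕ²/nₕ with Wₕ = Nₕ/36562:
  Dept IV: (6225/36562)²·(1−1164/6225)·5990000/1164 = 121.28013
  Dept II: (15202/36562)²·(1−209/15202)·913300/209 = 745.0691
  Dept III: (15135/36562)²·(1−2464/15135)·6198000/2464 = 360.86461
  → Var(ȳ_str) = 1227.2138.
Var(ȳ_srs) = (1 − 3837/36562)·5292000/3837 = 1234.4621.
deff = 1227.2138 / 1234.4621 = 0.9941.

0.9941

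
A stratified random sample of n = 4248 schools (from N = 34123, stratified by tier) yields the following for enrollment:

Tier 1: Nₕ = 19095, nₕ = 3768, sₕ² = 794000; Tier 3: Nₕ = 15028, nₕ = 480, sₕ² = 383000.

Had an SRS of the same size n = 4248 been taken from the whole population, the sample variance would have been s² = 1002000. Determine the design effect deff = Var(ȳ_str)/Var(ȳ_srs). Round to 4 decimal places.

Var(ȳ_str) = Σ Wₕ²(1−fₕ)sₕ²/nₕ with Wₕ = Nₕ/34123:
  Tier 1: (19095/34123)²·(1−3768/19095)·794000/3768 = 52.965371
  Tier 3: (15028/34123)²·(1−480/15028)·383000/480 = 149.81924
  → Var(ȳ_str) = 202.78461.
Var(ȳ_srs) = (1 − 4248/34123)·1002000/4248 = 206.51135.
deff = 202.78461 / 206.51135 = 0.9820.

0.9820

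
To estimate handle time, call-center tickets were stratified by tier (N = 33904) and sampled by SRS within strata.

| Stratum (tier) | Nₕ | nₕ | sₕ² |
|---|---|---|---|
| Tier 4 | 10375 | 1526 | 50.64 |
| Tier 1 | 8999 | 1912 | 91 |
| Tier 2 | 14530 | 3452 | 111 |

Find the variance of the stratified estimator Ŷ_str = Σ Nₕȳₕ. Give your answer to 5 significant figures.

Var(Ŷ_str) = Σₕ Nₕ²(1 − fₕ)sₕ²/nₕ.
Tier 4: 10375²·(1 − 1526/10375)·50.64/1526 = 3.0466423 × 10^6.
Tier 1: 8999²·(1 − 1912/8999)·91/1912 = 3.0353599 × 10^6.
Tier 2: 14530²·(1 − 3452/14530)·111/3452 = 5.17582 × 10^6.
Sum = 1.1257822 × 10^7.

1.1258 × 10^7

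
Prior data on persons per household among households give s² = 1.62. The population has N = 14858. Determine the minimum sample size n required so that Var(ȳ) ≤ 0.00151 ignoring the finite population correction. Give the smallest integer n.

Without fpc, n₀ = s²/D = 1.62/0.00151 = 1072.8477.
Rounding up, n = 1073.

1073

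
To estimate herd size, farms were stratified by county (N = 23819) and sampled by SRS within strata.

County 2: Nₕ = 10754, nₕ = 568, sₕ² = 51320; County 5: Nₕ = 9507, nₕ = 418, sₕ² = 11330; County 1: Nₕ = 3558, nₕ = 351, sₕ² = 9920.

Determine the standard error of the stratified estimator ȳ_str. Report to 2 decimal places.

Var(ȳ_str) = Σₕ Wₕ²(1 − fₕ)sₕ²/nₕ with Wₕ = Nₕ/N, N = 23819.
County 2: Wₕ = 0.45148831; term = 0.45148831²·(1 − 0.05281756)·51320/568 = 17.444759.
County 5: Wₕ = 0.39913514; term = 0.39913514²·(1 − 0.04396760)·11330/418 = 4.1282518.
County 1: Wₕ = 0.14937655; term = 0.14937655²·(1 − 0.09865093)·9920/351 = 0.56841092.
Sum = 22.141422.
SE = √(22.141422) = 4.71.

4.71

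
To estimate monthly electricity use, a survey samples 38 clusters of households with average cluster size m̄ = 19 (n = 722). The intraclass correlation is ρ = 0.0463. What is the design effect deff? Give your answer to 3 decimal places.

deff = 1 + (19 − 1)·0.0463 = 1 + 0.8334 = 1.8334.

1.833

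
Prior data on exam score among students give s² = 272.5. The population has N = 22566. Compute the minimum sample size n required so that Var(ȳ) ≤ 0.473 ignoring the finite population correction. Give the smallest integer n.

577

Without fpc, n₀ = s²/D = 272.5/0.473 = 576.1099.
Rounding up, n = 577.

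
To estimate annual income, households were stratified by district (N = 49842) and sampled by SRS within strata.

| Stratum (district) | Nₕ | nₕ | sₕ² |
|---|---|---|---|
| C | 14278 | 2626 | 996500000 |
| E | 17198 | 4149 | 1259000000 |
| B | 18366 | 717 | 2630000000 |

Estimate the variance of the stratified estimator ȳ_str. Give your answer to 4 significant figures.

531400

Var(ȳ_str) = Σₕ Wₕ²(1 − fₕ)sₕ²/nₕ with Wₕ = Nₕ/N, N = 49842.
C: Wₕ = 0.28646523; term = 0.28646523²·(1 − 0.18391932)·996500000/2626 = 25413.209.
E: Wₕ = 0.34505036; term = 0.34505036²·(1 − 0.24124898)·1259000000/4149 = 27412.368.
B: Wₕ = 0.36848441; term = 0.36848441²·(1 − 0.03903953)·2630000000/717 = 478608.44.
Sum = 531434.02.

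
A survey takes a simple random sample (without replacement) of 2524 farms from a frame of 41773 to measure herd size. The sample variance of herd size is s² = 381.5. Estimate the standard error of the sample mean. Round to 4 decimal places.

0.3769

Under SRS without replacement, Var(ȳ) = (1 − f)·s²/n with f = n/N = 2524/41773 = 0.06042180.
Var(ȳ) = (1 − 0.06042180)·381.5/2524 = 0.93957820·0.15114897 = 0.14201628.
SE(ȳ) = √(0.14201628) = 0.3769.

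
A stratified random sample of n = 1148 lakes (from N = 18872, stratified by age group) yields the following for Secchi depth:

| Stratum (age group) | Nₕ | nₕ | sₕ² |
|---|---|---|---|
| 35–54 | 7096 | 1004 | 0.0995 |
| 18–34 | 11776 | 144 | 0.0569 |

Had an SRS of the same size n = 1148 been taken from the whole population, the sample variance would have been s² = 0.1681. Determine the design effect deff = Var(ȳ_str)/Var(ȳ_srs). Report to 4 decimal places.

1.1926

Var(ȳ_str) = Σ Wₕ²(1−fₕ)sₕ²/nₕ with Wₕ = Nₕ/18872:
  35–54: (7096/18872)²·(1−1004/7096)·0.0995/1004 = 1.202893 × 10^-5
  18–34: (11776/18872)²·(1−144/11776)·0.0569/144 = 1.5197289 × 10^-4
  → Var(ȳ_str) = 1.6400182 × 10^-4.
Var(ȳ_srs) = (1 − 1148/18872)·0.1681/1148 = 1.375212 × 10^-4.
deff = (1.6400182 × 10^-4) / (1.375212 × 10^-4) = 1.1926.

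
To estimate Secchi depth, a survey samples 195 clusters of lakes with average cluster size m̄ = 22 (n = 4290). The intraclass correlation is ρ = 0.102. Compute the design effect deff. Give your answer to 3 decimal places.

deff = 1 + (22 − 1)·0.102 = 1 + 2.142 = 3.142.

3.142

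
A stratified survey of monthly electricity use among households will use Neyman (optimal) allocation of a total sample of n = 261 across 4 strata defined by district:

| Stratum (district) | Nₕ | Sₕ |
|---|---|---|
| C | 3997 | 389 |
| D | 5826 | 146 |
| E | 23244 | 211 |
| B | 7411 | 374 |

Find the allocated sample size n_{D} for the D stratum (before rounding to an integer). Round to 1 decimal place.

22.0

Neyman allocation: nₕ = n·NₕSₕ / Σⱼ NⱼSⱼ.
Σ NⱼSⱼ = 3997·389 + 5826·146 + 23244·211 + 7411·374 = 1.0081627 × 10^7.
n_{D} = 261·5826·146 / (1.0081627 × 10^7) = 22.0.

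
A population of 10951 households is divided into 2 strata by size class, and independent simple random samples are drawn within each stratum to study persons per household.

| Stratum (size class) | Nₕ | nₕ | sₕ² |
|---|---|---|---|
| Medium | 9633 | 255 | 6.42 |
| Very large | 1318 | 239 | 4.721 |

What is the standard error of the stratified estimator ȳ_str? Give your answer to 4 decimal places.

0.1386

Var(ȳ_str) = Σₕ Wₕ²(1 − fₕ)sₕ²/nₕ with Wₕ = Nₕ/N, N = 10951.
Medium: Wₕ = 0.87964569; term = 0.87964569²·(1 − 0.02647150)·6.42/255 = 0.018965272.
Very large: Wₕ = 0.12035431; term = 0.12035431²·(1 − 0.18133536)·4.721/239 = 2.3424234 × 10^-4.
Sum = 0.019199514.
SE = √(0.019199514) = 0.1386.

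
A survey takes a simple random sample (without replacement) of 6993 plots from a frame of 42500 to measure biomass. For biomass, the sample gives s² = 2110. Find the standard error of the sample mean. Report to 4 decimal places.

0.5021

Under SRS without replacement, Var(ȳ) = (1 − f)·s²/n with f = n/N = 6993/42500 = 0.16454118.
Var(ȳ) = (1 − 0.16454118)·2110/6993 = 0.83545882·0.3017303 = 0.25208324.
SE(ȳ) = √(0.25208324) = 0.5021.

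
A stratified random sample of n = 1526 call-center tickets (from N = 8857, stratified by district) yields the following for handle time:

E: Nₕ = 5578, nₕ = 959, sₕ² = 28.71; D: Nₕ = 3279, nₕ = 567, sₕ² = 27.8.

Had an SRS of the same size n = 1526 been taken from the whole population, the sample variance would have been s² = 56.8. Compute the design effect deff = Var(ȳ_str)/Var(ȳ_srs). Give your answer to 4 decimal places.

Var(ȳ_str) = Σ Wₕ²(1−fₕ)sₕ²/nₕ with Wₕ = Nₕ/8857:
  E: (5578/8857)²·(1−959/5578)·28.71/959 = 0.0098325863
  D: (3279/8857)²·(1−567/3279)·27.8/567 = 0.0055580129
  → Var(ȳ_str) = 0.015390599.
Var(ȳ_srs) = (1 − 1526/8857)·56.8/1526 = 0.030808487.
deff = 0.015390599 / 0.030808487 = 0.4996.

0.4996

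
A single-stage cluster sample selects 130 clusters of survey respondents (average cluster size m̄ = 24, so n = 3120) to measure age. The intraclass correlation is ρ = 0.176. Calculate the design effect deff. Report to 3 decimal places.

5.048

deff = 1 + (24 − 1)·0.176 = 1 + 4.048 = 5.048.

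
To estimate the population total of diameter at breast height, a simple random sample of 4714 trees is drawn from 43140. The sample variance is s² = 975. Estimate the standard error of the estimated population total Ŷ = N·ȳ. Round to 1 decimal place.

18516.6

Var(Ŷ) = N²·Var(ȳ) = N²·(1 − n/N)·s²/n.
f = 4714/43140 = 0.10927214; Var(ȳ) = 0.89072786·975/4714 = 0.18422988.
Var(Ŷ) = 43140² · 0.18422988 = 3.4286279 × 10^8.
SE(Ŷ) = √(3.4286279 × 10^8) = 18516.6.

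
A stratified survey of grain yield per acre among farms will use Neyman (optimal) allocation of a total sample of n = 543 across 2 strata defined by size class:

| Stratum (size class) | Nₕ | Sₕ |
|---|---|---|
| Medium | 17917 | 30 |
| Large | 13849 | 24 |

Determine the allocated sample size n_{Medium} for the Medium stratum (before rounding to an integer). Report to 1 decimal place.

Neyman allocation: nₕ = n·NₕSₕ / Σⱼ NⱼSⱼ.
Σ NⱼSⱼ = 17917·30 + 13849·24 = 869886.
n_{Medium} = 543·17917·30 / 869886 = 335.5.

335.5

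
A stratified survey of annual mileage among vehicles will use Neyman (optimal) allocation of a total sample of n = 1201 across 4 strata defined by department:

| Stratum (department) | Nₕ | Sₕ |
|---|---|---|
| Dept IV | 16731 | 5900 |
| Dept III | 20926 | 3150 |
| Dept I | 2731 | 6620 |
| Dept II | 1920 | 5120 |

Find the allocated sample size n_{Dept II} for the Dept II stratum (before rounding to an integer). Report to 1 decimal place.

61.3

Neyman allocation: nₕ = n·NₕSₕ / Σⱼ NⱼSⱼ.
Σ NⱼSⱼ = 16731·5900 + 20926·3150 + 2731·6620 + 1920·5120 = 1.9253942 × 10^8.
n_{Dept II} = 1201·1920·5120 / (1.9253942 × 10^8) = 61.3.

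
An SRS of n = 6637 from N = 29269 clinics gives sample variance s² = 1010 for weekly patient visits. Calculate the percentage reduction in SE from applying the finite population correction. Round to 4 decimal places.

12.0659

f = n/N = 6637/29269 = 0.22675869.
SE_no-fpc = √(s²/n) = 0.39009895; SE_fpc = √((1−f)s²/n) = 0.34303016.
Ratio = √(1−f) = 0.87934141. Reduction = 100·(1 − 0.87934141) = 12.0659%.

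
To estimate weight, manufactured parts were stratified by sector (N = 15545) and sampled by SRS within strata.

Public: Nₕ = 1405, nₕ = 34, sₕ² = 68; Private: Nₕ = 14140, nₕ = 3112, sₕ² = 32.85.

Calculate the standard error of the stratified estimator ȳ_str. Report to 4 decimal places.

Var(ȳ_str) = Σₕ Wₕ²(1 − fₕ)sₕ²/nₕ with Wₕ = Nₕ/N, N = 15545.
Public: Wₕ = 0.09038276; term = 0.09038276²·(1 − 0.02419929)·68/34 = 0.015942716.
Private: Wₕ = 0.90961724; term = 0.90961724²·(1 − 0.22008487)·32.85/3112 = 0.0068117782.
Sum = 0.022754494.
SE = √(0.022754494) = 0.1508.

0.1508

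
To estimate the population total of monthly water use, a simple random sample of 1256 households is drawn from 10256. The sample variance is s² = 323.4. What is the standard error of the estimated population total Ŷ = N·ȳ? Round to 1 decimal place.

Var(Ŷ) = N²·Var(ȳ) = N²·(1 − n/N)·s²/n.
f = 1256/10256 = 0.12246490; Var(ȳ) = 0.87753510·323.4/1256 = 0.22595132.
Var(Ŷ) = 10256² · 0.22595132 = 2.3766811 × 10^7.
SE(Ŷ) = √(2.3766811 × 10^7) = 4875.1.

4875.1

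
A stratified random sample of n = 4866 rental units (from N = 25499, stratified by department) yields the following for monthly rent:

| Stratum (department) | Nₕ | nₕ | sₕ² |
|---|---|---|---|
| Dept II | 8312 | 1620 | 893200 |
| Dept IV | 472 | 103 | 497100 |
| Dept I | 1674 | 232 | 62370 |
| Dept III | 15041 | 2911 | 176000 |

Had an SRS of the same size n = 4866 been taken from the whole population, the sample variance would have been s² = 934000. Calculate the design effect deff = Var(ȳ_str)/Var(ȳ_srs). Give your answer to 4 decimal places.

0.4277

Var(ȳ_str) = Σ Wₕ²(1−fₕ)sₕ²/nₕ with Wₕ = Nₕ/25499:
  Dept II: (8312/25499)²·(1−1620/8312)·893200/1620 = 47.168153
  Dept IV: (472/25499)²·(1−103/472)·497100/103 = 1.2927918
  Dept I: (1674/25499)²·(1−232/1674)·62370/232 = 0.9980727
  Dept III: (15041/25499)²·(1−2911/15041)·176000/2911 = 16.965305
  → Var(ȳ_str) = 66.424323.
Var(ȳ_srs) = (1 − 4866/25499)·934000/4866 = 155.31521.
deff = 66.424323 / 155.31521 = 0.4277.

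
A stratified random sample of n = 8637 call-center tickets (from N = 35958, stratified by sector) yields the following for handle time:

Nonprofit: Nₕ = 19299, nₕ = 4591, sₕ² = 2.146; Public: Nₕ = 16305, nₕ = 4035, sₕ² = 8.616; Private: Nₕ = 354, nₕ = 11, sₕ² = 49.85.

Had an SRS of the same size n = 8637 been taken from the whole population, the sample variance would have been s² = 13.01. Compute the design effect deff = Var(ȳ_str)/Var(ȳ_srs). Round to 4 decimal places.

0.7502

Var(ȳ_str) = Σ Wₕ²(1−fₕ)sₕ²/nₕ with Wₕ = Nₕ/35958:
  Nonprofit: (19299/35958)²·(1−4591/19299)·2.146/4591 = 1.0261711 × 10^-4
  Public: (16305/35958)²·(1−4035/16305)·8.616/4035 = 3.3039728 × 10^-4
  Private: (354/35958)²·(1−11/354)·49.85/11 = 4.2557764 × 10^-4
  → Var(ȳ_str) = 8.5859203 × 10^-4.
Var(ȳ_srs) = (1 − 8637/35958)·13.01/8637 = 0.0011444991.
deff = (8.5859203 × 10^-4) / 0.0011444991 = 0.7502.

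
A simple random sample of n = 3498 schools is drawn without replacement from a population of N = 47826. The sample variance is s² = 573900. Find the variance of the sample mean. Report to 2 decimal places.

152.07

Under SRS without replacement, Var(ȳ) = (1 − f)·s²/n with f = n/N = 3498/47826 = 0.07314013.
Var(ȳ) = (1 − 0.07314013)·573900/3498 = 0.92685987·164.06518 = 152.06543.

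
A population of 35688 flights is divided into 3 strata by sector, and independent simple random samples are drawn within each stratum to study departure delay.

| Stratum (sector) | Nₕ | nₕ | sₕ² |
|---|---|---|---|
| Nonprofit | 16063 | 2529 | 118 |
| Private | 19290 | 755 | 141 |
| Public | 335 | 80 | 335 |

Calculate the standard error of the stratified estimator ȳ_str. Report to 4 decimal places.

0.2463

Var(ȳ_str) = Σₕ Wₕ²(1 − fₕ)sₕ²/nₕ with Wₕ = Nₕ/N, N = 35688.
Nonprofit: Wₕ = 0.45009527; term = 0.45009527²·(1 − 0.15744257)·118/2529 = 0.0079641896.
Private: Wₕ = 0.54051782; term = 0.54051782²·(1 − 0.03913945)·141/755 = 0.052426704.
Public: Wₕ = 0.00938691; term = 0.00938691²·(1 − 0.23880597)·335/80 = 2.8086355 × 10^-4.
Sum = 0.060671757.
SE = √(0.060671757) = 0.2463.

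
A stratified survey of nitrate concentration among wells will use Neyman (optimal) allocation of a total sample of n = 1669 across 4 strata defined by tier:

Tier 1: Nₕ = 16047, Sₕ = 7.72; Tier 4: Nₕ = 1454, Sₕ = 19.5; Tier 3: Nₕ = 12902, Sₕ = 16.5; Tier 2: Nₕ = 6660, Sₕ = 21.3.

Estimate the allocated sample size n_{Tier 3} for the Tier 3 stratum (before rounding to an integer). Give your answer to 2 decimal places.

700.82

Neyman allocation: nₕ = n·NₕSₕ / Σⱼ NⱼSⱼ.
Σ NⱼSⱼ = 16047·7.72 + 1454·19.5 + 12902·16.5 + 6660·21.3 = 506976.84.
n_{Tier 3} = 1669·12902·16.5 / 506976.84 = 700.82.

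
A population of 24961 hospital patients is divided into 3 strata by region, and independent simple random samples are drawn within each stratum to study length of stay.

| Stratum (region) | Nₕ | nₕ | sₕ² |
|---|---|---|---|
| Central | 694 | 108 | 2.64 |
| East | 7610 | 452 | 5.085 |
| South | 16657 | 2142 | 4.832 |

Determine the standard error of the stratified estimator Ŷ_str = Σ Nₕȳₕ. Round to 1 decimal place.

1080.8

Var(Ŷ_str) = Σₕ Nₕ²(1 − fₕ)sₕ²/nₕ.
Central: 694²·(1 − 108/694)·2.64/108 = 9941.1644.
East: 7610²·(1 − 452/7610)·5.085/452 = 612814.28.
South: 16657²·(1 − 2142/16657)·4.832/2142 = 545407.73.
Sum = 1.1681632 × 10^6.
SE = √(1.1681632 × 10^6) = 1080.8.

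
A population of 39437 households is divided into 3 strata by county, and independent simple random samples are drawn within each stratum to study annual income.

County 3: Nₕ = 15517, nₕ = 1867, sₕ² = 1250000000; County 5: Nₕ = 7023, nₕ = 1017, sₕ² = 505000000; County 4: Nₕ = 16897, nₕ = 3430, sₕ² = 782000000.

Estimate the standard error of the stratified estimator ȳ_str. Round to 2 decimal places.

Var(ȳ_str) = Σₕ Wₕ²(1 − fₕ)sₕ²/nₕ with Wₕ = Nₕ/N, N = 39437.
County 3: Wₕ = 0.39346299; term = 0.39346299²·(1 − 0.12031965)·1250000000/1867 = 91179.743.
County 5: Wₕ = 0.17808150; term = 0.17808150²·(1 − 0.14480991)·505000000/1017 = 13466.994.
County 4: Wₕ = 0.42845551; term = 0.42845551²·(1 − 0.20299461)·782000000/3430 = 33356.875.
Sum = 138003.61.
SE = √(138003.61) = 371.49.

371.49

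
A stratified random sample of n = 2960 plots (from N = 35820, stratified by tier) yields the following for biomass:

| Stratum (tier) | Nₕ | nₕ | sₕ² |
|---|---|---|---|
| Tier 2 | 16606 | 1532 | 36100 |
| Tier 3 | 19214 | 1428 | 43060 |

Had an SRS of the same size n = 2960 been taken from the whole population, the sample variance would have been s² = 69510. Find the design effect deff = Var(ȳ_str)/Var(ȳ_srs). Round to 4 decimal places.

Var(ȳ_str) = Σ Wₕ²(1−fₕ)sₕ²/nₕ with Wₕ = Nₕ/35820:
  Tier 2: (16606/35820)²·(1−1532/16606)·36100/1532 = 4.5971727
  Tier 3: (19214/35820)²·(1−1428/19214)·43060/1428 = 8.0313903
  → Var(ȳ_str) = 12.628563.
Var(ȳ_srs) = (1 − 2960/35820)·69510/2960 = 21.542572.
deff = 12.628563 / 21.542572 = 0.5862.

0.5862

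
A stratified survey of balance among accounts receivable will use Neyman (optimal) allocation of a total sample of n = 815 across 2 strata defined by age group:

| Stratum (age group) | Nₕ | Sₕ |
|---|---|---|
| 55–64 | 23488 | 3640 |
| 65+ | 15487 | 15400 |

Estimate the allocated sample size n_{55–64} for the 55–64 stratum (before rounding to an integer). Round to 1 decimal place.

Neyman allocation: nₕ = n·NₕSₕ / Σⱼ NⱼSⱼ.
Σ NⱼSⱼ = 23488·3640 + 15487·15400 = 3.2399612 × 10^8.
n_{55–64} = 815·23488·3640 / (3.2399612 × 10^8) = 215.1.

215.1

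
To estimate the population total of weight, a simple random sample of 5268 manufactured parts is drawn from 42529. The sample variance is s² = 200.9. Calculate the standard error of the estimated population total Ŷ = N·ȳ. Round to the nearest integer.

Var(Ŷ) = N²·Var(ȳ) = N²·(1 − n/N)·s²/n.
f = 5268/42529 = 0.12386842; Var(ȳ) = 0.87613158·200.9/5268 = 0.033412079.
Var(Ŷ) = 42529² · 0.033412079 = 6.0432957 × 10^7.
SE(Ŷ) = √(6.0432957 × 10^7) = 7774.

7774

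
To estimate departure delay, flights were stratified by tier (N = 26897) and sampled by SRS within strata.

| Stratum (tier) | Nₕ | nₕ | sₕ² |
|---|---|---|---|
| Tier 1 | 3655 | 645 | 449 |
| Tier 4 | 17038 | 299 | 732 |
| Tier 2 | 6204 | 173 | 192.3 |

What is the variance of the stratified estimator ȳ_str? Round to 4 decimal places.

Var(ȳ_str) = Σₕ Wₕ²(1 − fₕ)sₕ²/nₕ with Wₕ = Nₕ/N, N = 26897.
Tier 1: Wₕ = 0.13588876; term = 0.13588876²·(1 − 0.17647059)·449/645 = 0.010586023.
Tier 4: Wₕ = 0.63345355; term = 0.63345355²·(1 − 0.01754901)·732/299 = 0.96511781.
Tier 2: Wₕ = 0.23065769; term = 0.23065769²·(1 − 0.02788524)·192.3/173 = 0.057489246.
Sum = 1.0331931.

1.0332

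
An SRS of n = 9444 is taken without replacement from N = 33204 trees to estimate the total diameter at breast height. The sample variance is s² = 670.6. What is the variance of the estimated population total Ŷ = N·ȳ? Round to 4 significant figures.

5.602 × 10^7

Var(Ŷ) = N²·Var(ȳ) = N²·(1 − n/N)·s²/n.
f = 9444/33204 = 0.28442356; Var(ȳ) = 0.71557644·670.6/9444 = 0.050811686.
Var(Ŷ) = 33204² · 0.050811686 = 5.6020169 × 10^7.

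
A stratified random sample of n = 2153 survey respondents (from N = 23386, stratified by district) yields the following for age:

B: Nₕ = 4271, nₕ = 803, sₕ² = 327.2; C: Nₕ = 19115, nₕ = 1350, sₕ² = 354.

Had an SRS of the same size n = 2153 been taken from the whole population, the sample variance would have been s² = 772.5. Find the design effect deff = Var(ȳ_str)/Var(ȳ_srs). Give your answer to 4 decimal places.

Var(ȳ_str) = Σ Wₕ²(1−fₕ)sₕ²/nₕ with Wₕ = Nₕ/23386:
  B: (4271/23386)²·(1−803/4271)·327.2/803 = 0.011035564
  C: (19115/23386)²·(1−1350/19115)·354/1350 = 0.16281601
  → Var(ȳ_str) = 0.17385157.
Var(ȳ_srs) = (1 − 2153/23386)·772.5/2153 = 0.32576909.
deff = 0.17385157 / 0.32576909 = 0.5337.

0.5337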